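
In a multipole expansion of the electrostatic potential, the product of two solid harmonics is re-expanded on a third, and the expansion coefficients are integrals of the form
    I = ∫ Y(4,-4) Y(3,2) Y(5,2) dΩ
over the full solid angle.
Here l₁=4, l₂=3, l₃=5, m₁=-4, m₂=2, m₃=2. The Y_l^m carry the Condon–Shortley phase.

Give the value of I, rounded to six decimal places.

-0.109480

Checks pass: Σm=0; 12 even; l₃=5∈[1,7].
(2·4+1)(2·3+1)(2·5+1) = 693
Δ: 2! 6! 4! / 13! → 1/180180
sum: t=0:+1/576 t=1:−1/144 t=2:+1/576 = -1/288
3j²(4 3 5; 0 0 0) = Δ·Π!·Σ² = 20/1001  (sign +1)
sum: t=2:+1/8640 = 1/8640
3j²(4 3 5; -4 2 2) = Δ·Π!·Σ² = 14/1287  (sign -1)
combine: 4πI² = 693·20/1001·14/1287 = 280/1859
take √, sign -1: I = -0.10947990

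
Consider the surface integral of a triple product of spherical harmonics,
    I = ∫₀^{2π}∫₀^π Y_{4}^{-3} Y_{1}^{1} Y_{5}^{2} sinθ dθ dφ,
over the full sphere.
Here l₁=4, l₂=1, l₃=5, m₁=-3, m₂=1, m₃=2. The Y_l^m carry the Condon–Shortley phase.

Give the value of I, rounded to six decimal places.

Rules hold: Σm=0, L=10 even, 3≤5≤5.
N = 9·3·11 = 297
Δ = 0!·8!·2!/11! = 1/495
Racah Σ t=0..0: t=0:+1/576 = 1/576
⇒ 3j(4 1 5; 0 0 0)² = 5/99, sgn -1
Racah Σ t=0..0: t=0:+1/10080 = 1/10080
⇒ 3j(4 1 5; -3 1 2)² = 1/165, sgn -1
4πI² = N·(3j₀)²·(3jₘ)² = 1/11
I = +1·√(0.0909091/4π) = 0.08505478

0.085055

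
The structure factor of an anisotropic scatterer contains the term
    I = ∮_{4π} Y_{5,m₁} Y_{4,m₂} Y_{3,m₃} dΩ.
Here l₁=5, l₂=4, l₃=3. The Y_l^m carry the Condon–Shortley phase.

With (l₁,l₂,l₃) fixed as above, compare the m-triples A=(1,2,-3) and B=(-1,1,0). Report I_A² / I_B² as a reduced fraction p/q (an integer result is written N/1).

Shared (l₁,l₂,l₃)=(5,4,3): N and (l;000)² cancel in I_A²/I_B².
A: Δ = 6!·4!·2!/13! = 1/180180; Racah Σ t=4..4: t=4:+1/2304 = 1/2304; ⇒ 3j(5 4 3; 1 2 -3)² = 75/4004, sgn +1
B: Δ = 6!·4!·2!/13! = 1/180180; Racah Σ t=3..5: t=3:−1/432 t=4:+1/192 t=5:−1/1440 = 19/8640; ⇒ 3j(5 4 3; -1 1 0)² = 361/30030, sgn -1
I_A²/I_B² = (75/4004)/(361/30030) = 1125/722

1125/722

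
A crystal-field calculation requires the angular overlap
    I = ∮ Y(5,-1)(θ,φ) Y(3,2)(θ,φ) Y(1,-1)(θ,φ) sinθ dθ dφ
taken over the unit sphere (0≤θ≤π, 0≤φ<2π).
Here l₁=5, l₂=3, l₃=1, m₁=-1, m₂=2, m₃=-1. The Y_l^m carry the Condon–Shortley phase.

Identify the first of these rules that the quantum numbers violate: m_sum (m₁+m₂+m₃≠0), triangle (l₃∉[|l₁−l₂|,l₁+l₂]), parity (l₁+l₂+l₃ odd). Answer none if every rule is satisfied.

triangle

Σmᵢ = 0  ✓
l₃∈[|l₁−l₂|,l₁+l₂]=[2,8], have l₃=1  ✗
Σlᵢ = 9 ⇒ odd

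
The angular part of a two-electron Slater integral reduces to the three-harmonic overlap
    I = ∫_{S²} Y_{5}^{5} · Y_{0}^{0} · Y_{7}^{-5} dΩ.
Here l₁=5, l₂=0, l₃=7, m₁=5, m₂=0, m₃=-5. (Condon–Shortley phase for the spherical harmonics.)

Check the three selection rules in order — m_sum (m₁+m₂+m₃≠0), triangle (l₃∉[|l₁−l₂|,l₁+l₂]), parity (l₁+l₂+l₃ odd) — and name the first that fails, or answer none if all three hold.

triangle

azimuthal sum: 5 + 0 − 5 = 0  ✓
5 ≤ 7 ≤ 5 (triangle on l)  ✗
L = 5 + 0 + 7 = 12 (even)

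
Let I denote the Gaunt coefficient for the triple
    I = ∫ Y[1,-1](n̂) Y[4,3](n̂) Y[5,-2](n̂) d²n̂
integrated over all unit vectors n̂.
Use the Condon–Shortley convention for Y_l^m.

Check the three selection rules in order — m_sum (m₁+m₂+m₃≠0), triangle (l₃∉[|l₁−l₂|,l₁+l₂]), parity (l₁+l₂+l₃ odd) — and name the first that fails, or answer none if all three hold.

none

Σmᵢ = 0  ✓
l₃∈[|l₁−l₂|,l₁+l₂]=[3,5], have l₃=5  ✓
Σlᵢ = 10 ⇒ even  ✓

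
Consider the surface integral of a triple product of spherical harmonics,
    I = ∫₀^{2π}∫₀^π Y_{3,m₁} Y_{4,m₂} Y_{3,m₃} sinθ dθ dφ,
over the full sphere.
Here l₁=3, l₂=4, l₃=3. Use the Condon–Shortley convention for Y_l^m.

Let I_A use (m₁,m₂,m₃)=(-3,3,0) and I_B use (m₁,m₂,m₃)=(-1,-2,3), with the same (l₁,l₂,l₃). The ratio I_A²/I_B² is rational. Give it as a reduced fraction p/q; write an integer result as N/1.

l's match ⇒ only the (l;m) 3-j factors differ between A and B.
A: triangle coeff Δ(3,4,3) = 1/34650; Σ_t [4,4]: t=4:+1/288 = 1/288; (3j)²=1/22 [(3 4 3; -3 3 0)], sign=-1
B: triangle coeff Δ(3,4,3) = 1/34650; Σ_t [2,2]: t=2:+1/192 = 1/192; (3j)²=3/77 [(3 4 3; -1 -2 3)], sign=+1
I_A²/I_B² = (1/22)/(3/77) = 7/6

7/6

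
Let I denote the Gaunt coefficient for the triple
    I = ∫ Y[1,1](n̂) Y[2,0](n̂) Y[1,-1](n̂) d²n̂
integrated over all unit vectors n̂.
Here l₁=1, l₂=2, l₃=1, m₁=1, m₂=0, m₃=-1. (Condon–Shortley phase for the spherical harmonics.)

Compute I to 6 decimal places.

Rules hold: Σm=0, L=4 even, 1≤1≤3.
N = 3·5·3 = 45
Δ = 2!·0!·2!/5! = 1/30
Racah Σ t=1..1: t=1:−1/1 = -1/1
⇒ 3j(1 2 1; 0 0 0)² = 2/15, sgn +1
Racah Σ t=0..0: t=0:+1/4 = 1/4
⇒ 3j(1 2 1; 1 0 -1)² = 1/30, sgn +1
4πI² = N·(3j₀)²·(3jₘ)² = 1/5
I = +1·√(0.2/4π) = 0.12615663

0.126157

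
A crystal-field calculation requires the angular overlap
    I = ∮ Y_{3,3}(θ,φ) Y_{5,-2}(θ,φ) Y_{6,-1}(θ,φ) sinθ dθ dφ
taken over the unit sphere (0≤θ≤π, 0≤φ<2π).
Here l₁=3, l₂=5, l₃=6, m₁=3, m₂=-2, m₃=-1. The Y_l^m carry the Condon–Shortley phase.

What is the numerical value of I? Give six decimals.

Checks pass: Σm=0; 14 even; l₃=6∈[2,8].
(2·3+1)(2·5+1)(2·6+1) = 1001
Δ: 2! 4! 8! / 15! → 1/675675
sum: t=0:+1/8640 t=1:−1/2304 t=2:+1/8640 = -7/34560
3j²(3 5 6; 0 0 0) = Δ·Π!·Σ² = 7/429  (sign -1)
sum: t=0:+1/34560 = 1/34560
3j²(3 5 6; 3 -2 -1) = Δ·Π!·Σ² = 7/429  (sign -1)
combine: 4πI² = 1001·7/429·7/429 = 343/1287
take √, sign +1: I = 0.14563067

0.145631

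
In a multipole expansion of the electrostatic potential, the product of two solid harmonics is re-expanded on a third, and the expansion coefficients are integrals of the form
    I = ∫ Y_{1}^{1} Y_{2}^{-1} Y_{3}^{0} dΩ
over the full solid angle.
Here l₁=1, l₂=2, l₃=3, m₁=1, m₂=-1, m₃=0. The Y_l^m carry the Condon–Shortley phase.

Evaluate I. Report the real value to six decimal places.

0.143048

m-sum 0 ✓  L=6 even ✓  1≤3≤3 ✓
Π(2lᵢ+1) = 3×5×7 = 105
triangle coeff Δ(1,2,3) = 1/105
Σ_t [0,0]: t=0:+1/4 = 1/4
(3j)²=3/35 [(1 2 3; 0 0 0)], sign=-1
Σ_t [0,0]: t=0:+1/12 = 1/12
(3j)²=1/35 [(1 2 3; 1 -1 0)], sign=-1
⇒ 4πI² = 9/35
I = (+1)√(9/35/(4π)) = 0.14304817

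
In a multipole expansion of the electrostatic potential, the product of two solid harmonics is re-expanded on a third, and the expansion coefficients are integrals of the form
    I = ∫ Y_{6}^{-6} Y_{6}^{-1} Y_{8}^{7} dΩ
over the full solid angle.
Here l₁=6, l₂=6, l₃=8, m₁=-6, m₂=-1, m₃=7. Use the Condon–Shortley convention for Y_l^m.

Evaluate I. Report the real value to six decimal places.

Checks pass: Σm=0; 20 even; l₃=8∈[0,12].
(2·6+1)(2·6+1)(2·8+1) = 2873
Δ: 4! 8! 8! / 21! → 1/1309458150
sum: t=0:+1/49766400 t=1:−1/3110400 t=2:+1/1327104 t=3:−1/3110400 t=4:+1/49766400 = 1/6635520
3j²(6 6 8; 0 0 0) = Δ·Π!·Σ² = 350/46189  (sign +1)
sum: t=4:+1/4877107200 = 1/4877107200
3j²(6 6 8; -6 -1 7) = Δ·Π!·Σ² = 55/4522  (sign -1)
combine: 4πI² = 2873·350/46189·55/4522 = 1625/6137
take √, sign -1: I = -0.14515891

-0.145159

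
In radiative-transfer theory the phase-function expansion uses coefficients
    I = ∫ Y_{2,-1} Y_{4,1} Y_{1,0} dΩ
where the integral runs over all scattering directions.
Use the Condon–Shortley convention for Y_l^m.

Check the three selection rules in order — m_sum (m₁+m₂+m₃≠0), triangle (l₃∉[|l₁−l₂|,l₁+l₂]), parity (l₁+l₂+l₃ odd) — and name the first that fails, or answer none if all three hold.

triangle

Σmᵢ = 0  ✓
l₃∈[|l₁−l₂|,l₁+l₂]=[2,6], have l₃=1  ✗
Σlᵢ = 7 ⇒ odd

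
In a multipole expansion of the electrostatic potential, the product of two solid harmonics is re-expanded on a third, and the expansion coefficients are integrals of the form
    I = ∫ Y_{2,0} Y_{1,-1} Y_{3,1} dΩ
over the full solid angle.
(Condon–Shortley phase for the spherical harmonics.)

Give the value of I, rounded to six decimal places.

m-sum 0 ✓  L=6 even ✓  1≤3≤3 ✓
Π(2lᵢ+1) = 5×3×7 = 105
triangle coeff Δ(2,1,3) = 1/105
Σ_t [0,0]: t=0:+1/4 = 1/4
(3j)²=3/35 [(2 1 3; 0 0 0)], sign=-1
Σ_t [0,0]: t=0:+1/8 = 1/8
(3j)²=2/35 [(2 1 3; 0 -1 1)], sign=+1
⇒ 4πI² = 18/35
I = (-1)√(18/35/(4π)) = -0.20230066

-0.202301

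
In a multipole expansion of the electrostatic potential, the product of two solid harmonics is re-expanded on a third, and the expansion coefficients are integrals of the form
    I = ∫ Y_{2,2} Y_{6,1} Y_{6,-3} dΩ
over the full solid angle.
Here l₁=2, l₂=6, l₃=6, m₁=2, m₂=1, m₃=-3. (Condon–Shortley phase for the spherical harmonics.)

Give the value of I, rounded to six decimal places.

Checks pass: Σm=0; 14 even; l₃=6∈[4,8].
(2·2+1)(2·6+1)(2·6+1) = 845
Δ: 2! 2! 10! / 15! → 1/90090
sum: t=0:+1/69120 t=1:−1/14400 t=2:+1/69120 = -7/172800
3j²(2 6 6; 0 0 0) = Δ·Π!·Σ² = 14/715  (sign -1)
sum: t=0:+1/120960 = 1/120960
3j²(2 6 6; 2 1 -3) = Δ·Π!·Σ² = 24/1001  (sign -1)
combine: 4πI² = 845·14/715·24/1001 = 48/121
take √, sign +1: I = 0.17767364

0.177674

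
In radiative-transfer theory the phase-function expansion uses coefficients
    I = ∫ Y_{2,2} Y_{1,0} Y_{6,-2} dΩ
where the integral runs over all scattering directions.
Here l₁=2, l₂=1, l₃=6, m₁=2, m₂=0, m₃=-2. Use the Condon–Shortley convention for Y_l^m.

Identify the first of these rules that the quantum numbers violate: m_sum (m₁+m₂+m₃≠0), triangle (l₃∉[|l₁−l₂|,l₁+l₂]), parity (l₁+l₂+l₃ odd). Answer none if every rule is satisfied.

m₁+m₂+m₃ = 2 + 0 − 2 = 0  ✓
triangle: |2−1|=1 ≤ l₃=6 ≤ 2+1=3  ✗
parity: l₁+l₂+l₃ = 9 is odd

triangle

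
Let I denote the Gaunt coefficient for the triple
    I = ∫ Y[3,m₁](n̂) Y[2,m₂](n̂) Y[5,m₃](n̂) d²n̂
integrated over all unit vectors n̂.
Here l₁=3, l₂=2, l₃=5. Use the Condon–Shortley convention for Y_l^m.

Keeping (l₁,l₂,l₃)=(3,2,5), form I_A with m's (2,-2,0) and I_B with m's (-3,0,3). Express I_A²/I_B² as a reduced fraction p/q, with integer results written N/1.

5/28

Same 3,2,5: normalisation and zero-m 3j drop out of the ratio.
A: Δ: 0! 6! 4! / 11! → 1/2310; sum: t=0:+1/2880 = 1/2880; 3j²(3 2 5; 2 -2 0) = Δ·Π!·Σ² = 1/462  (sign -1)
B: Δ: 0! 6! 4! / 11! → 1/2310; sum: t=0:+1/2880 = 1/2880; 3j²(3 2 5; -3 0 3) = Δ·Π!·Σ² = 2/165  (sign +1)
I_A²/I_B² = (1/462)/(2/165) = 5/28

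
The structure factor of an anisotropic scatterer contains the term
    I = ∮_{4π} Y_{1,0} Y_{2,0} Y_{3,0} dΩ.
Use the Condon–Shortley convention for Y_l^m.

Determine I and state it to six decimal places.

Checks pass: Σm=0; 6 even; l₃=3∈[1,3].
(2·1+1)(2·2+1)(2·3+1) = 105
Δ: 0! 2! 4! / 7! → 1/105
sum: t=0:+1/4 = 1/4
3j²(1 2 3; 0 0 0) = Δ·Π!·Σ² = 3/35  (sign -1)
(m-triple is (0,0,0) — same symbol as above.)
combine: 4πI² = 105·3/35·3/35 = 27/35
take √, sign +1: I = 0.24776670

0.247767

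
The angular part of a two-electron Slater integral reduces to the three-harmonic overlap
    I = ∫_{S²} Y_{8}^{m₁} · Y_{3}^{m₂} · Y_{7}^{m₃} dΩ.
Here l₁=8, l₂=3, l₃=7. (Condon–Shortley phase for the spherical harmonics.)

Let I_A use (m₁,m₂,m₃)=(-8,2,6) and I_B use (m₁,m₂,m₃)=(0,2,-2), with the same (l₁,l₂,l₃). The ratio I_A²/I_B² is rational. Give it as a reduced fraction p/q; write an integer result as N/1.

1690/1089

Same 8,3,7: normalisation and zero-m 3j drop out of the ratio.
A: Δ: 4! 12! 2! / 19! → 1/5290740; sum: t=4:+1/11496038400 = 1/11496038400; 3j²(8 3 7; -8 2 6) = Δ·Π!·Σ² = 65/2907  (sign -1)
B: Δ: 4! 12! 2! / 19! → 1/5290740; sum: t=3:−1/7257600 t=4:+1/23224320 = -11/116121600; 3j²(8 3 7; 0 2 -2) = Δ·Π!·Σ² = 121/8398  (sign +1)
I_A²/I_B² = (65/2907)/(121/8398) = 1690/1089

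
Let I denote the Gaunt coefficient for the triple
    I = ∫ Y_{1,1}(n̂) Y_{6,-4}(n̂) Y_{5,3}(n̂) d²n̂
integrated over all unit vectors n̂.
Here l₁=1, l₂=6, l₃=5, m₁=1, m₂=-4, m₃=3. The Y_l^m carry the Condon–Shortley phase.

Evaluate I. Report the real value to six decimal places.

Checks pass: Σm=0; 12 even; l₃=5∈[5,7].
(2·1+1)(2·6+1)(2·5+1) = 429
Δ: 2! 0! 10! / 13! → 1/858
sum: t=1:−1/14400 = -1/14400
3j²(1 6 5; 0 0 0) = Δ·Π!·Σ² = 6/143  (sign +1)
sum: t=0:+1/161280 = 1/161280
3j²(1 6 5; 1 -4 3) = Δ·Π!·Σ² = 15/286  (sign +1)
combine: 4πI² = 429·6/143·15/286 = 135/143
take √, sign +1: I = 0.27409047

0.274090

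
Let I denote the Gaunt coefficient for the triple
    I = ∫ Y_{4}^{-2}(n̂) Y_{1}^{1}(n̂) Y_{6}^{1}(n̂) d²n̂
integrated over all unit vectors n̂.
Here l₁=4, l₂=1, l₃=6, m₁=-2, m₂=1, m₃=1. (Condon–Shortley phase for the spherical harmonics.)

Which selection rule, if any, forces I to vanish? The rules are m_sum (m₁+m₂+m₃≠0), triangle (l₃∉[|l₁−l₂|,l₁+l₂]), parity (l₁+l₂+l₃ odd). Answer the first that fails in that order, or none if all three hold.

triangle

Σmᵢ = 0  ✓
l₃∈[|l₁−l₂|,l₁+l₂]=[3,5], have l₃=6  ✗
Σlᵢ = 11 ⇒ odd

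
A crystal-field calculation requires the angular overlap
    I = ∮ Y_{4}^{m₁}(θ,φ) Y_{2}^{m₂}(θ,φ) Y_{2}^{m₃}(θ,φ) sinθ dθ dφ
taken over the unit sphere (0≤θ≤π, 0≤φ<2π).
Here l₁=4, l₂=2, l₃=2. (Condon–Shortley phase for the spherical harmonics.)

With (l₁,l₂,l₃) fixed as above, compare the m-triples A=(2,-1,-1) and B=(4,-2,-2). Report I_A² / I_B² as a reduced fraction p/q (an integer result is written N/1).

4/7

l's match ⇒ only the (l;m) 3-j factors differ between A and B.
A: triangle coeff Δ(4,2,2) = 1/630; Σ_t [1,1]: t=1:−1/36 = -1/36; (3j)²=4/63 [(4 2 2; 2 -1 -1)], sign=+1
B: triangle coeff Δ(4,2,2) = 1/630; Σ_t [0,0]: t=0:+1/576 = 1/576; (3j)²=1/9 [(4 2 2; 4 -2 -2)], sign=+1
I_A²/I_B² = (4/63)/(1/9) = 4/7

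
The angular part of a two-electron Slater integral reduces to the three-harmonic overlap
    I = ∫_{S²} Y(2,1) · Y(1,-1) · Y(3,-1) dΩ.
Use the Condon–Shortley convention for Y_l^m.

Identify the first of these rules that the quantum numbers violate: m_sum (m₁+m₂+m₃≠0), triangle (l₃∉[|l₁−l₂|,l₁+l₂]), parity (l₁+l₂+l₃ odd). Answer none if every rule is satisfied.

m_sum

azimuthal sum: 1 − 1 − 1 = -1  ✗
1 ≤ 3 ≤ 3 (triangle on l)
L = 2 + 1 + 3 = 6 (even)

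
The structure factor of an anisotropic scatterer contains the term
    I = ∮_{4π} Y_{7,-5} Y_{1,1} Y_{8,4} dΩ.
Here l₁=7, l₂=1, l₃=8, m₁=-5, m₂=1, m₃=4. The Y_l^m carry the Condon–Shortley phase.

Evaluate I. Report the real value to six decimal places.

Checks pass: Σm=0; 16 even; l₃=8∈[6,8].
(2·7+1)(2·1+1)(2·8+1) = 765
Δ: 0! 14! 2! / 17! → 1/2040
sum: t=0:+1/25401600 = 1/25401600
3j²(7 1 8; 0 0 0) = Δ·Π!·Σ² = 8/255  (sign +1)
sum: t=0:+1/1916006400 = 1/1916006400
3j²(7 1 8; -5 1 4) = Δ·Π!·Σ² = 1/340  (sign +1)
combine: 4πI² = 765·8/255·1/340 = 6/85
take √, sign +1: I = 0.07494820

0.074948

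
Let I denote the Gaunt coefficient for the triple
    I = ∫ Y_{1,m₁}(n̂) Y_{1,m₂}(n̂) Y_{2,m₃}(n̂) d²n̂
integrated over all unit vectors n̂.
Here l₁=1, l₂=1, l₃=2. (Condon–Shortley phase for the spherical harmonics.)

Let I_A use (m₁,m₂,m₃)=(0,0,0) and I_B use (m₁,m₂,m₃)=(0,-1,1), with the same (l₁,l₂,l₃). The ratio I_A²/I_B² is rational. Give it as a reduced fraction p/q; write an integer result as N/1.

4/3

Shared (l₁,l₂,l₃)=(1,1,2): N and (l;000)² cancel in I_A²/I_B².
A: Δ = 0!·2!·2!/5! = 1/30; Racah Σ t=0..0: t=0:+1/1 = 1/1; ⇒ 3j(1 1 2; 0 0 0)² = 2/15, sgn +1
B: Δ = 0!·2!·2!/5! = 1/30; Racah Σ t=0..0: t=0:+1/2 = 1/2; ⇒ 3j(1 1 2; 0 -1 1)² = 1/10, sgn -1
I_A²/I_B² = (2/15)/(1/10) = 4/3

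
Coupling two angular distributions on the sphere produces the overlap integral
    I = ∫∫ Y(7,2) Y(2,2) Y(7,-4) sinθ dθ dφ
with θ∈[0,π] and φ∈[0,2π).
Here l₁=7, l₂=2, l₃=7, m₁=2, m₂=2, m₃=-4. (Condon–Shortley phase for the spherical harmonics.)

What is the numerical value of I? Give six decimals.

Checks pass: Σm=0; 16 even; l₃=7∈[5,9].
(2·7+1)(2·2+1)(2·7+1) = 1125
Δ: 2! 12! 2! / 17! → 1/185640
sum: t=0:+1/2419200 t=1:−1/518400 t=2:+1/2419200 = -1/907200
3j²(7 2 7; 0 0 0) = Δ·Π!·Σ² = 56/3315  (sign +1)
sum: t=2:+1/8709120 = 1/8709120
3j²(7 2 7; 2 2 -4) = Δ·Π!·Σ² = 55/3094  (sign -1)
combine: 4πI² = 1125·56/3315·55/3094 = 16500/48841
take √, sign -1: I = -0.16396259

-0.163963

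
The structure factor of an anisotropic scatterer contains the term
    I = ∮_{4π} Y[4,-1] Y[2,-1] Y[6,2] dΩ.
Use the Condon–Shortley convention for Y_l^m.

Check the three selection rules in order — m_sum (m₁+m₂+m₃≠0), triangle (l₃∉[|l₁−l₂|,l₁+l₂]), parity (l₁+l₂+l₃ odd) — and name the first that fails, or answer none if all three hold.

azimuthal sum: -1 − 1 + 2 = 0  ✓
2 ≤ 6 ≤ 6 (triangle on l)  ✓
L = 4 + 2 + 6 = 12 (even)  ✓

none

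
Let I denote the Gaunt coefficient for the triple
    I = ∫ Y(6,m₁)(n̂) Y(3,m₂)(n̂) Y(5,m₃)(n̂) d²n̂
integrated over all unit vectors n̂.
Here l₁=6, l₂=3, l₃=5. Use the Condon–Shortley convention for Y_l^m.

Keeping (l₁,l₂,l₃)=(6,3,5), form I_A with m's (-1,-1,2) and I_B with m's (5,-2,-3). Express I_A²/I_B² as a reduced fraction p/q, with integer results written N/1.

5/22

Shared (l₁,l₂,l₃)=(6,3,5): N and (l;000)² cancel in I_A²/I_B².
A: Δ = 4!·8!·2!/15! = 1/675675; Racah Σ t=0..2: t=0:+1/241920 t=1:−1/8640 t=2:+1/5760 = 1/16128; ⇒ 3j(6 3 5; -1 -1 2)² = 5/1001, sgn -1
B: Δ = 4!·8!·2!/15! = 1/675675; Racah Σ t=0..1: t=0:+1/120960 t=1:−1/483840 = 1/161280; ⇒ 3j(6 3 5; 5 -2 -3)² = 2/91, sgn +1
I_A²/I_B² = (5/1001)/(2/91) = 5/22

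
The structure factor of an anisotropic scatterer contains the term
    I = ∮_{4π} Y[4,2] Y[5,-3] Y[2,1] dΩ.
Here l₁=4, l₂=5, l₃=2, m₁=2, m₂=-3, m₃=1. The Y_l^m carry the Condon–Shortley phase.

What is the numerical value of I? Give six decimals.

Σlᵢ=11 odd — θ-integrand is odd under cosθ→−cosθ; I=0

0.000000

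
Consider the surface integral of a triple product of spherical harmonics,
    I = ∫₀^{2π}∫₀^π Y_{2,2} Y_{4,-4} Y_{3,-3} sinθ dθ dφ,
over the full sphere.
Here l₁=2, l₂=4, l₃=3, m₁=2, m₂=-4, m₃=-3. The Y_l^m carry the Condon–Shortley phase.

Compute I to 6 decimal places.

Σmᵢ = -5 ≠ 0, so the φ-integral vanishes; I = 0

0.000000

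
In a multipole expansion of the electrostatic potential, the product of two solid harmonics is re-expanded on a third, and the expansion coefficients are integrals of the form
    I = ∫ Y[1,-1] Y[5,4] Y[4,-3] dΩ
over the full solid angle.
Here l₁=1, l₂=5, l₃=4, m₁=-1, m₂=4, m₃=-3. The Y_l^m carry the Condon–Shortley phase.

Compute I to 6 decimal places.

m-sum 0 ✓  L=10 even ✓  4≤4≤6 ✓
Π(2lᵢ+1) = 3×11×9 = 297
triangle coeff Δ(1,5,4) = 1/495
Σ_t [1,1]: t=1:−1/576 = -1/576
(3j)²=5/99 [(1 5 4; 0 0 0)], sign=-1
Σ_t [2,2]: t=2:+1/10080 = 1/10080
(3j)²=4/55 [(1 5 4; -1 4 -3)], sign=-1
⇒ 4πI² = 12/11
I = (+1)√(12/11/(4π)) = 0.29463840

0.294638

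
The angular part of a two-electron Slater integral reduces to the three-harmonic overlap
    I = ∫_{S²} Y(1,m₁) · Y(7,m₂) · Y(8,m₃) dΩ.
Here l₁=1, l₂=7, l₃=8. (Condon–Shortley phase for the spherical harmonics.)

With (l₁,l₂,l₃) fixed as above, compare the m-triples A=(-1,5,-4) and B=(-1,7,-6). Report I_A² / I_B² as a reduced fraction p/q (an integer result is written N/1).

Same 1,7,8: normalisation and zero-m 3j drop out of the ratio.
A: Δ: 0! 2! 14! / 17! → 1/2040; sum: t=0:+1/1916006400 = 1/1916006400; 3j²(1 7 8; -1 5 -4) = Δ·Π!·Σ² = 1/340  (sign +1)
B: Δ: 0! 2! 14! / 17! → 1/2040; sum: t=0:+1/174356582400 = 1/174356582400; 3j²(1 7 8; -1 7 -6) = Δ·Π!·Σ² = 1/2040  (sign +1)
I_A²/I_B² = (1/340)/(1/2040) = 6/1

6/1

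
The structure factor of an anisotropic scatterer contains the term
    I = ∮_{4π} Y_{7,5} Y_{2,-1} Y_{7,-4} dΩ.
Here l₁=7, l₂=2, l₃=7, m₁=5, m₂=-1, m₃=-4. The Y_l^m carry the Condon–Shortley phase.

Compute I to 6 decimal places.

-0.188767

m-sum 0 ✓  L=16 even ✓  5≤7≤9 ✓
Π(2lᵢ+1) = 15×5×15 = 1125
triangle coeff Δ(7,2,7) = 1/185640
Σ_t [0,2]: t=0:+1/2419200 t=1:−1/518400 t=2:+1/2419200 = -1/907200
(3j)²=56/3315 [(7 2 7; 0 0 0)], sign=+1
Σ_t [0,1]: t=0:+1/14515200 t=1:−1/79833600 = 1/17740800
(3j)²=729/30940 [(7 2 7; 5 -1 -4)], sign=-1
⇒ 4πI² = 21870/48841
I = (-1)√(21870/48841/(4π)) = -0.18876748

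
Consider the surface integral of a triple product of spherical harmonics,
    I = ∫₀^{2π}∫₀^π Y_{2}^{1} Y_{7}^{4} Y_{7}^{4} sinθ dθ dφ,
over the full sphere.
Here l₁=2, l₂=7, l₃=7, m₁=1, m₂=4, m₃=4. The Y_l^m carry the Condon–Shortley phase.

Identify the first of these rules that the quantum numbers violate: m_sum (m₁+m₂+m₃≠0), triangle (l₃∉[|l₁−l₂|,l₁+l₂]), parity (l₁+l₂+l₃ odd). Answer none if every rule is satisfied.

m_sum

azimuthal sum: 1 + 4 + 4 = 9  ✗
5 ≤ 7 ≤ 9 (triangle on l)
L = 2 + 7 + 7 = 16 (even)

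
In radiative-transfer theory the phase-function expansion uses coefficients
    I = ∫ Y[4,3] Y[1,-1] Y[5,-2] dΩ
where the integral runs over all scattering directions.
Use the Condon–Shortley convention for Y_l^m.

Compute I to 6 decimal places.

0.085055

Rules hold: Σm=0, L=10 even, 3≤5≤5.
N = 9·3·11 = 297
Δ = 0!·8!·2!/11! = 1/495
Racah Σ t=0..0: t=0:+1/576 = 1/576
⇒ 3j(4 1 5; 0 0 0)² = 5/99, sgn -1
Racah Σ t=0..0: t=0:+1/10080 = 1/10080
⇒ 3j(4 1 5; 3 -1 -2)² = 1/165, sgn -1
4πI² = N·(3j₀)²·(3jₘ)² = 1/11
I = +1·√(0.0909091/4π) = 0.08505478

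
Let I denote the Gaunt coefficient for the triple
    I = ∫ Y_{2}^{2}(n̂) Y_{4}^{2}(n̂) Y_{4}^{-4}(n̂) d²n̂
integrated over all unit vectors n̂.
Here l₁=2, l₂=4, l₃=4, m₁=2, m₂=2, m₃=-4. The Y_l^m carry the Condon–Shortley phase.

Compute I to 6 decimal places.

-0.106180

Checks pass: Σm=0; 10 even; l₃=4∈[2,6].
(2·2+1)(2·4+1)(2·4+1) = 405
Δ: 2! 2! 6! / 11! → 1/13860
sum: t=0:+1/192 t=1:−1/36 t=2:+1/192 = -5/288
3j²(2 4 4; 0 0 0) = Δ·Π!·Σ² = 20/693  (sign -1)
sum: t=0:+1/2880 = 1/2880
3j²(2 4 4; 2 2 -4) = Δ·Π!·Σ² = 2/165  (sign +1)
combine: 4πI² = 405·20/693·2/165 = 120/847
take √, sign -1: I = -0.10618031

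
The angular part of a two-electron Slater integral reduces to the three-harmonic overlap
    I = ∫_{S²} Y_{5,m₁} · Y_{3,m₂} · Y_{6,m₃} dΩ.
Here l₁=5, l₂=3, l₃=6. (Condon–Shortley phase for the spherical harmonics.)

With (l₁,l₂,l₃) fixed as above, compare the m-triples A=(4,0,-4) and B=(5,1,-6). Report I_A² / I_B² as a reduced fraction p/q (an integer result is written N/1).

Shared (l₁,l₂,l₃)=(5,3,6): N and (l;000)² cancel in I_A²/I_B².
A: Δ = 2!·8!·4!/15! = 1/675675; Racah Σ t=0..1: t=0:+1/60480 t=1:−1/161280 = 1/96768; ⇒ 3j(5 3 6; 4 0 -4)² = 15/1001, sgn +1
B: Δ = 2!·8!·4!/15! = 1/675675; Racah Σ t=0..0: t=0:+1/1935360 = 1/1935360; ⇒ 3j(5 3 6; 5 1 -6)² = 3/91, sgn +1
I_A²/I_B² = (15/1001)/(3/91) = 5/11

5/11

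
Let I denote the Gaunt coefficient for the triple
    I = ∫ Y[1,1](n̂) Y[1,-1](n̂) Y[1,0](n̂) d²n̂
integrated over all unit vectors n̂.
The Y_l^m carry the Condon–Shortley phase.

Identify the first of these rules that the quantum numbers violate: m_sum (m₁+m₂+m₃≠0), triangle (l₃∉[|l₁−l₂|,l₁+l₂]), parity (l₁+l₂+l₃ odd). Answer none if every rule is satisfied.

m₁+m₂+m₃ = 1 − 1 + 0 = 0  ✓
triangle: |1−1|=0 ≤ l₃=1 ≤ 1+1=2  ✓
parity: l₁+l₂+l₃ = 3 is odd  ✗

parity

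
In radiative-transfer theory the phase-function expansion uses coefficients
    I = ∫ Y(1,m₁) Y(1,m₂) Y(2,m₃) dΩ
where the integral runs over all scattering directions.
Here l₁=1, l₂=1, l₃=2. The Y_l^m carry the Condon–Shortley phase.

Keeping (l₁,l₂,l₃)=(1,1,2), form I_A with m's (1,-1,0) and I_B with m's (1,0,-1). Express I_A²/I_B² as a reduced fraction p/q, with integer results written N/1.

1/3

Shared (l₁,l₂,l₃)=(1,1,2): N and (l;000)² cancel in I_A²/I_B².
A: Δ = 0!·2!·2!/5! = 1/30; Racah Σ t=0..0: t=0:+1/4 = 1/4; ⇒ 3j(1 1 2; 1 -1 0)² = 1/30, sgn +1
B: Δ = 0!·2!·2!/5! = 1/30; Racah Σ t=0..0: t=0:+1/2 = 1/2; ⇒ 3j(1 1 2; 1 0 -1)² = 1/10, sgn -1
I_A²/I_B² = (1/30)/(1/10) = 1/3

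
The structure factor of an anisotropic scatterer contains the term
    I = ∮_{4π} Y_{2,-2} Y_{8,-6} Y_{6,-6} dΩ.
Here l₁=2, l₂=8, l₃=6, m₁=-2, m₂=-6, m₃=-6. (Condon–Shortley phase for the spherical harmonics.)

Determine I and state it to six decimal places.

0.000000

-2 − 6 − 6 = -14 ≠ 0: azimuthal integral kills it; I = 0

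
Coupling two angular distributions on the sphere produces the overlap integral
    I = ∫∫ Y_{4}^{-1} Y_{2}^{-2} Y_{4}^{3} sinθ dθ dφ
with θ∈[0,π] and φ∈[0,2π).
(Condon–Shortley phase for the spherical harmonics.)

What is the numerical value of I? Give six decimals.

Rules hold: Σm=0, L=10 even, 2≤4≤6.
N = 9·5·9 = 405
Δ = 2!·6!·2!/11! = 1/13860
Racah Σ t=0..2: t=0:+1/192 t=1:−1/36 t=2:+1/192 = -5/288
⇒ 3j(4 2 4; 0 0 0)² = 20/693, sgn -1
Racah Σ t=0..0: t=0:+1/480 = 1/480
⇒ 3j(4 2 4; -1 -2 3)² = 3/110, sgn -1
4πI² = N·(3j₀)²·(3jₘ)² = 270/847
I = +1·√(0.318772/4π) = 0.15927046

0.159270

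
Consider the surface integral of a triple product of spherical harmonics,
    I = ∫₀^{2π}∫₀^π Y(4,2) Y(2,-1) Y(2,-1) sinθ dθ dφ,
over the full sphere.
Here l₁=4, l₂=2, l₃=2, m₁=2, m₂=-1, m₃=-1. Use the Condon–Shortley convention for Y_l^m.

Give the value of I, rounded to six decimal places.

0.254875

Rules hold: Σm=0, L=8 even, 2≤2≤6.
N = 9·5·5 = 225
Δ = 4!·4!·0!/9! = 1/630
Racah Σ t=2..2: t=2:+1/16 = 1/16
⇒ 3j(4 2 2; 0 0 0)² = 2/35, sgn +1
Racah Σ t=1..1: t=1:−1/36 = -1/36
⇒ 3j(4 2 2; 2 -1 -1)² = 4/63, sgn +1
4πI² = N·(3j₀)²·(3jₘ)² = 40/49
I = +1·√(0.816327/4π) = 0.25487487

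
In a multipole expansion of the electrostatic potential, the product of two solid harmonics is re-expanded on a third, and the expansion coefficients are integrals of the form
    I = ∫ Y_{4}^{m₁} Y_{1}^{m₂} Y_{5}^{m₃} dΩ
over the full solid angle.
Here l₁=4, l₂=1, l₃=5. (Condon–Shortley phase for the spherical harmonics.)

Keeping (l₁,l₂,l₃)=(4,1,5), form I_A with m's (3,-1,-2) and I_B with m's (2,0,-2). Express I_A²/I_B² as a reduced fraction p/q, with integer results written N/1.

1/7

l's match ⇒ only the (l;m) 3-j factors differ between A and B.
A: triangle coeff Δ(4,1,5) = 1/495; Σ_t [0,0]: t=0:+1/10080 = 1/10080; (3j)²=1/165 [(4 1 5; 3 -1 -2)], sign=-1
B: triangle coeff Δ(4,1,5) = 1/495; Σ_t [0,0]: t=0:+1/1440 = 1/1440; (3j)²=7/165 [(4 1 5; 2 0 -2)], sign=-1
I_A²/I_B² = (1/165)/(7/165) = 1/7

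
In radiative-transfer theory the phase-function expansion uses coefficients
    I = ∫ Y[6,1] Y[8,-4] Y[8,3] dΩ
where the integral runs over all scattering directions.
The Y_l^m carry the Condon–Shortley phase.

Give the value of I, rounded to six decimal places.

Checks pass: Σm=0; 22 even; l₃=8∈[2,14].
(2·6+1)(2·8+1)(2·8+1) = 3757
Δ: 6! 6! 10! / 23! → 1/13742520792
sum: t=0:+1/41803776000 t=1:−1/435456000 t=2:+1/39813120 t=3:−1/18662400 t=4:+1/39813120 t=5:−1/435456000 t=6:+1/41803776000 = -11/1393459200
3j²(6 8 8; 0 0 0) = Δ·Π!·Σ² = 600/96577  (sign -1)
sum: t=0:+1/1492992000 t=1:−1/174182400 t=2:+1/139345920 t=3:−1/627056640 t=4:+1/20901888000 = 1/1791590400
3j²(6 8 8; 1 -4 3) = Δ·Π!·Σ² = 875/1158924  (sign -1)
combine: 4πI² = 3757·600/96577·875/1158924 = 43750/2482597
take √, sign +1: I = 0.03744820

0.037448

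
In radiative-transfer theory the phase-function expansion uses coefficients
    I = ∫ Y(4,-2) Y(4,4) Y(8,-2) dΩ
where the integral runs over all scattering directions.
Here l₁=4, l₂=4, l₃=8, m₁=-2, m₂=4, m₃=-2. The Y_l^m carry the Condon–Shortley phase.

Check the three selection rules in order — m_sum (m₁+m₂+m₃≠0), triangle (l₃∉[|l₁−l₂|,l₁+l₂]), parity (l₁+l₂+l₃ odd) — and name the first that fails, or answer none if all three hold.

none

azimuthal sum: -2 + 4 − 2 = 0  ✓
0 ≤ 8 ≤ 8 (triangle on l)  ✓
L = 4 + 4 + 8 = 16 (even)  ✓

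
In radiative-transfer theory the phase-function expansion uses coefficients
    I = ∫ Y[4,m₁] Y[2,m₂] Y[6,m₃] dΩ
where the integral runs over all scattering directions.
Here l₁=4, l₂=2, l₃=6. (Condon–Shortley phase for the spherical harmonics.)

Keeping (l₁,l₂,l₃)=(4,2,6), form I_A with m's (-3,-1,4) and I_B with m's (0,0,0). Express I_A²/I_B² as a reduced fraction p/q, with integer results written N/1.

Shared (l₁,l₂,l₃)=(4,2,6): N and (l;000)² cancel in I_A²/I_B².
A: Δ = 0!·8!·4!/13! = 1/6435; Racah Σ t=0..0: t=0:+1/30240 = 1/30240; ⇒ 3j(4 2 6; -3 -1 4)² = 16/429, sgn +1
B: Δ = 0!·8!·4!/13! = 1/6435; Racah Σ t=0..0: t=0:+1/2304 = 1/2304; ⇒ 3j(4 2 6; 0 0 0)² = 5/143, sgn +1
I_A²/I_B² = (16/429)/(5/143) = 16/15

16/15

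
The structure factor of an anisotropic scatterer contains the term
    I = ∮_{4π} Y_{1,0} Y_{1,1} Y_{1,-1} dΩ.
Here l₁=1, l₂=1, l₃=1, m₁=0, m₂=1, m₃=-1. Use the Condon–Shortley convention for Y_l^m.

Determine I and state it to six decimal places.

0.000000

l₁+l₂+l₃=3 is odd: 3j(l;000)=0 ⇒ I=0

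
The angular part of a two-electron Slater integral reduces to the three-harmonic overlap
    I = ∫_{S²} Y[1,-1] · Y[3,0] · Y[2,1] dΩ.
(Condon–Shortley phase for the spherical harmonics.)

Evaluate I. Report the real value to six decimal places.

0.143048

Rules hold: Σm=0, L=6 even, 2≤2≤4.
N = 3·7·5 = 105
Δ = 2!·0!·4!/7! = 1/105
Racah Σ t=1..1: t=1:−1/4 = -1/4
⇒ 3j(1 3 2; 0 0 0)² = 3/35, sgn -1
Racah Σ t=2..2: t=2:+1/12 = 1/12
⇒ 3j(1 3 2; -1 0 1)² = 1/35, sgn -1
4πI² = N·(3j₀)²·(3jₘ)² = 9/35
I = +1·√(0.257143/4π) = 0.14304817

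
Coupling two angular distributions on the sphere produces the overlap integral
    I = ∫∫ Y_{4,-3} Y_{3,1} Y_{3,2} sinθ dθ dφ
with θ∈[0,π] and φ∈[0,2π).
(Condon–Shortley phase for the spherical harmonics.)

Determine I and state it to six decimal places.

m-sum 0 ✓  L=10 even ✓  1≤3≤7 ✓
Π(2lᵢ+1) = 9×7×7 = 441
triangle coeff Δ(4,3,3) = 1/34650
Σ_t [1,3]: t=1:−1/72 t=2:+1/16 t=3:−1/72 = 5/144
(3j)²=2/77 [(4 3 3; 0 0 0)], sign=-1
Σ_t [3,4]: t=3:−1/144 t=4:+1/288 = -1/288
(3j)²=1/99 [(4 3 3; -3 1 2)], sign=+1
⇒ 4πI² = 14/121
I = (-1)√(14/121/(4π)) = -0.09595473

-0.095955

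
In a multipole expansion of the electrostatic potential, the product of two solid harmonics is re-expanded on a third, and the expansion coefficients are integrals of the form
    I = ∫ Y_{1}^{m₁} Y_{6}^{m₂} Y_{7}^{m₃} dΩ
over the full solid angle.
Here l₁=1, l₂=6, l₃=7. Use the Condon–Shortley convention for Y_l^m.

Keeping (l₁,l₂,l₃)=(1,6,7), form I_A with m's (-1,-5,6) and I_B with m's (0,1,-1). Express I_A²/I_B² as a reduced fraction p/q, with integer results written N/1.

Shared (l₁,l₂,l₃)=(1,6,7): N and (l;000)² cancel in I_A²/I_B².
A: Δ = 0!·2!·12!/15! = 1/1365; Racah Σ t=0..0: t=0:+1/79833600 = 1/79833600; ⇒ 3j(1 6 7; -1 -5 6)² = 2/35, sgn -1
B: Δ = 0!·2!·12!/15! = 1/1365; Racah Σ t=0..0: t=0:+1/604800 = 1/604800; ⇒ 3j(1 6 7; 0 1 -1)² = 16/455, sgn +1
I_A²/I_B² = (2/35)/(16/455) = 13/8

13/8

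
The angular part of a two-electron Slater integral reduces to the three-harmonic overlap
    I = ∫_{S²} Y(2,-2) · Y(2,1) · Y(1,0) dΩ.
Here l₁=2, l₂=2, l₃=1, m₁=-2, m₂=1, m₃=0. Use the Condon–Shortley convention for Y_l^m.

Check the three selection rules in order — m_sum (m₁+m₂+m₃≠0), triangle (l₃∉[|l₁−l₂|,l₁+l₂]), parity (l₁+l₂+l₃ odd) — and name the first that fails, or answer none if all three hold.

m_sum

azimuthal sum: -2 + 1 + 0 = -1  ✗
0 ≤ 1 ≤ 4 (triangle on l)
L = 2 + 2 + 1 = 5 (odd)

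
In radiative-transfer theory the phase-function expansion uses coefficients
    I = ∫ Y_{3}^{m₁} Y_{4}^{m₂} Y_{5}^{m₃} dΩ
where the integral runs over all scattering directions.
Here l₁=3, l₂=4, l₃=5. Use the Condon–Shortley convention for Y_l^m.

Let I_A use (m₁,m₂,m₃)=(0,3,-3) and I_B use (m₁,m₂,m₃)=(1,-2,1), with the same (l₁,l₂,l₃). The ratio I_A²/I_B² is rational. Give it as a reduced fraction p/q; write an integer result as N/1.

Same 3,4,5: normalisation and zero-m 3j drop out of the ratio.
A: Δ: 2! 4! 6! / 13! → 1/180180; sum: t=1:−1/2880 t=2:+1/1440 = 1/2880; 3j²(3 4 5; 0 3 -3) = Δ·Π!·Σ² = 7/715  (sign +1)
B: Δ: 2! 4! 6! / 13! → 1/180180; sum: t=0:+1/384 t=1:−1/720 t=2:+1/34560 = 43/34560; 3j²(3 4 5; 1 -2 1) = Δ·Π!·Σ² = 1849/180180  (sign +1)
I_A²/I_B² = (7/715)/(1849/180180) = 1764/1849

1764/1849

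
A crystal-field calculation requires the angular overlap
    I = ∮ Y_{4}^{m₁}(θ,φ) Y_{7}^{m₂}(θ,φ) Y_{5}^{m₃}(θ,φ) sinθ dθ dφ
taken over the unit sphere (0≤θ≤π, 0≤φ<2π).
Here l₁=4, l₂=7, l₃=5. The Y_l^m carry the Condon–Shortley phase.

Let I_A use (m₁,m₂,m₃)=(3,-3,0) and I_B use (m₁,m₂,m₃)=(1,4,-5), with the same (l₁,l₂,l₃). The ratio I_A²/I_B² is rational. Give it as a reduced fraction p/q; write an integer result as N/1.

2401/2475

Shared (l₁,l₂,l₃)=(4,7,5): N and (l;000)² cancel in I_A²/I_B².
A: Δ = 6!·2!·8!/17! = 1/6126120; Racah Σ t=0..1: t=0:+1/414720 t=1:−1/172800 = -7/2073600; ⇒ 3j(4 7 5; 3 -3 0)² = 343/29172, sgn +1
B: Δ = 6!·2!·8!/17! = 1/6126120; Racah Σ t=3..3: t=3:−1/2903040 = -1/2903040; ⇒ 3j(4 7 5; 1 4 -5)² = 75/6188, sgn -1
I_A²/I_B² = (343/29172)/(75/6188) = 2401/2475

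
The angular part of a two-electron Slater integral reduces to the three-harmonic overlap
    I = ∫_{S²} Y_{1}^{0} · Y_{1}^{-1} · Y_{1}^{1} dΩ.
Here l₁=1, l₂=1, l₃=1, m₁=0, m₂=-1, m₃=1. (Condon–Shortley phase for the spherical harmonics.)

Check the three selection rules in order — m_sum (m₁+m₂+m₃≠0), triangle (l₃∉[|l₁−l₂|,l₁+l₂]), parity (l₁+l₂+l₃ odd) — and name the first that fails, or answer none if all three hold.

parity

Σmᵢ = 0  ✓
l₃∈[|l₁−l₂|,l₁+l₂]=[0,2], have l₃=1  ✓
Σlᵢ = 3 ⇒ odd  ✗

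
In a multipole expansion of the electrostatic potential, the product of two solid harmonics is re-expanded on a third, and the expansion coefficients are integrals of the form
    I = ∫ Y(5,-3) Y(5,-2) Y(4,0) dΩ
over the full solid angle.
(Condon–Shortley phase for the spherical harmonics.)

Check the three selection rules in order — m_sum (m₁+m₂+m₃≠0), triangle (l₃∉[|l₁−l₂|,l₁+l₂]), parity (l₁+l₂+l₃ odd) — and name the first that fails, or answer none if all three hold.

Σmᵢ = -5  ✗
l₃∈[|l₁−l₂|,l₁+l₂]=[0,10], have l₃=4
Σlᵢ = 14 ⇒ even

m_sum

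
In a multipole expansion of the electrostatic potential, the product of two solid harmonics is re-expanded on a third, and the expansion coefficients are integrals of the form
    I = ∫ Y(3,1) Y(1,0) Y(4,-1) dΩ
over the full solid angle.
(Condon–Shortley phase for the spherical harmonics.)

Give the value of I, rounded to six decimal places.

-0.238414

Checks pass: Σm=0; 8 even; l₃=4∈[2,4].
(2·3+1)(2·1+1)(2·4+1) = 189
Δ: 0! 6! 2! / 9! → 1/252
sum: t=0:+1/36 = 1/36
3j²(3 1 4; 0 0 0) = Δ·Π!·Σ² = 4/63  (sign +1)
sum: t=0:+1/48 = 1/48
3j²(3 1 4; 1 0 -1) = Δ·Π!·Σ² = 5/84  (sign -1)
combine: 4πI² = 189·4/63·5/84 = 5/7
take √, sign -1: I = -0.23841361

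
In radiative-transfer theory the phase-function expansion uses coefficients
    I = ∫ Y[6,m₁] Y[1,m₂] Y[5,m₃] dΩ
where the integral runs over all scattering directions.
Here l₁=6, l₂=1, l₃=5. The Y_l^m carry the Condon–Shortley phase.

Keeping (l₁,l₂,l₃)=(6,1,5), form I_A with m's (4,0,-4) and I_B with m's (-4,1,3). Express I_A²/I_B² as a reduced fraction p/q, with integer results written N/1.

l's match ⇒ only the (l;m) 3-j factors differ between A and B.
A: triangle coeff Δ(6,1,5) = 1/858; Σ_t [1,1]: t=1:−1/362880 = -1/362880; (3j)²=10/429 [(6 1 5; 4 0 -4)], sign=+1
B: triangle coeff Δ(6,1,5) = 1/858; Σ_t [2,2]: t=2:+1/161280 = 1/161280; (3j)²=15/286 [(6 1 5; -4 1 3)], sign=+1
I_A²/I_B² = (10/429)/(15/286) = 4/9

4/9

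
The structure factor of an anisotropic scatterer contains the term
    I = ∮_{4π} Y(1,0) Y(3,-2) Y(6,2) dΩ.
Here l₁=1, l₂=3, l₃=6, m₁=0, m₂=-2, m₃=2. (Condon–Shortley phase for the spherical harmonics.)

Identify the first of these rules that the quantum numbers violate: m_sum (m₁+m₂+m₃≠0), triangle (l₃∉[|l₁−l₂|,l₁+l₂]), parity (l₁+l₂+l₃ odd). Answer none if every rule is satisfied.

triangle

Σmᵢ = 0  ✓
l₃∈[|l₁−l₂|,l₁+l₂]=[2,4], have l₃=6  ✗
Σlᵢ = 10 ⇒ even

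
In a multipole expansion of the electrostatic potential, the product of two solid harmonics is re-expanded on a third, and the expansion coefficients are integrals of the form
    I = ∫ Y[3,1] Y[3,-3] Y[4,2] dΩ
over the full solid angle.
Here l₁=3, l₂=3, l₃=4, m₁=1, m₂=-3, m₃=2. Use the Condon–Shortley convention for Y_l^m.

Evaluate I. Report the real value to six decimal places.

-0.188451

Checks pass: Σm=0; 10 even; l₃=4∈[0,6].
(2·3+1)(2·3+1)(2·4+1) = 441
Δ: 2! 4! 4! / 11! → 1/34650
sum: t=0:+1/72 t=1:−1/16 t=2:+1/72 = -5/144
3j²(3 3 4; 0 0 0) = Δ·Π!·Σ² = 2/77  (sign -1)
sum: t=0:+1/192 = 1/192
3j²(3 3 4; 1 -3 2) = Δ·Π!·Σ² = 3/77  (sign +1)
combine: 4πI² = 441·2/77·3/77 = 54/121
take √, sign -1: I = -0.18845135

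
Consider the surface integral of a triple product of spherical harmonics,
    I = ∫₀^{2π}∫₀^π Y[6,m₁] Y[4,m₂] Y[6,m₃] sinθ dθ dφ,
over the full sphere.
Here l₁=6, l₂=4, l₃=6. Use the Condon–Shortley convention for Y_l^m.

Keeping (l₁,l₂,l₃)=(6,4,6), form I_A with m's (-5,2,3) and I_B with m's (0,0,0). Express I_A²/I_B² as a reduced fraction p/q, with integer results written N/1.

66/49

Same 6,4,6: normalisation and zero-m 3j drop out of the ratio.
A: Δ: 4! 8! 4! / 17! → 1/15315300; sum: t=3:−1/1451520 t=4:+1/483840 = 1/725760; 3j²(6 4 6; -5 2 3) = Δ·Π!·Σ² = 24/1547  (sign -1)
B: Δ: 4! 8! 4! / 17! → 1/15315300; sum: t=0:+1/829440 t=1:−1/25920 t=2:+1/9216 t=3:−1/25920 t=4:+1/829440 = 7/207360; 3j²(6 4 6; 0 0 0) = Δ·Π!·Σ² = 28/2431  (sign +1)
I_A²/I_B² = (24/1547)/(28/2431) = 66/49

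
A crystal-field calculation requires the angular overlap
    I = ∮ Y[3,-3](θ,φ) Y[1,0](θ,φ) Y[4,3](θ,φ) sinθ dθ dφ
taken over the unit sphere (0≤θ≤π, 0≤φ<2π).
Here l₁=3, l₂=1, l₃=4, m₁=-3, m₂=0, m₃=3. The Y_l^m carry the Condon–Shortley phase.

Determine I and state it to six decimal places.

-0.162868

m-sum 0 ✓  L=8 even ✓  2≤4≤4 ✓
Π(2lᵢ+1) = 7×3×9 = 189
triangle coeff Δ(3,1,4) = 1/252
Σ_t [0,0]: t=0:+1/36 = 1/36
(3j)²=4/63 [(3 1 4; 0 0 0)], sign=+1
Σ_t [0,0]: t=0:+1/720 = 1/720
(3j)²=1/36 [(3 1 4; -3 0 3)], sign=-1
⇒ 4πI² = 1/3
I = (-1)√(1/3/(4π)) = -0.16286750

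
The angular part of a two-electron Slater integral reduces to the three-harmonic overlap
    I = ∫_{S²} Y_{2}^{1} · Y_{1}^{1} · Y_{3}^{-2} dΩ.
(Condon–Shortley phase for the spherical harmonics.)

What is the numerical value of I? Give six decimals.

Checks pass: Σm=0; 6 even; l₃=3∈[1,3].
(2·2+1)(2·1+1)(2·3+1) = 105
Δ: 0! 4! 2! / 7! → 1/105
sum: t=0:+1/4 = 1/4
3j²(2 1 3; 0 0 0) = Δ·Π!·Σ² = 3/35  (sign -1)
sum: t=0:+1/12 = 1/12
3j²(2 1 3; 1 1 -2) = Δ·Π!·Σ² = 2/21  (sign -1)
combine: 4πI² = 105·3/35·2/21 = 6/7
take √, sign +1: I = 0.26116903

0.261169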